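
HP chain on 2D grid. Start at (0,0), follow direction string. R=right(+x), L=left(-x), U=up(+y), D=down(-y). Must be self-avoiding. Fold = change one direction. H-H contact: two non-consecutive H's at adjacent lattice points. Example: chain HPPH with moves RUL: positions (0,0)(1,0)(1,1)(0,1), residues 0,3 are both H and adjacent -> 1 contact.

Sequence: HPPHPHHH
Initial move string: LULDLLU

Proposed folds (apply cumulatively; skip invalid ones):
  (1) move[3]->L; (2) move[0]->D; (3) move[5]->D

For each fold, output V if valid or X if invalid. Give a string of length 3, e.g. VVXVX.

Answer: VXX

Derivation:
Initial: LULDLLU -> [(0, 0), (-1, 0), (-1, 1), (-2, 1), (-2, 0), (-3, 0), (-4, 0), (-4, 1)]
Fold 1: move[3]->L => LULLLLU VALID
Fold 2: move[0]->D => DULLLLU INVALID (collision), skipped
Fold 3: move[5]->D => LULLLDU INVALID (collision), skipped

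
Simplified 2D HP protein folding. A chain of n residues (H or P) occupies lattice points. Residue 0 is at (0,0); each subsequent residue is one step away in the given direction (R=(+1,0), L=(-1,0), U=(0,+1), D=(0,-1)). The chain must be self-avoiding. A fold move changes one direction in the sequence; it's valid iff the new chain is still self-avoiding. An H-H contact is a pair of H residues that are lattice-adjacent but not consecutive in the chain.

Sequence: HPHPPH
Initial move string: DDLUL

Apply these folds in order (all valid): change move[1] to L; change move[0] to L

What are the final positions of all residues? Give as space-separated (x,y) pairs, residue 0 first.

Initial moves: DDLUL
Fold: move[1]->L => DLLUL (positions: [(0, 0), (0, -1), (-1, -1), (-2, -1), (-2, 0), (-3, 0)])
Fold: move[0]->L => LLLUL (positions: [(0, 0), (-1, 0), (-2, 0), (-3, 0), (-3, 1), (-4, 1)])

Answer: (0,0) (-1,0) (-2,0) (-3,0) (-3,1) (-4,1)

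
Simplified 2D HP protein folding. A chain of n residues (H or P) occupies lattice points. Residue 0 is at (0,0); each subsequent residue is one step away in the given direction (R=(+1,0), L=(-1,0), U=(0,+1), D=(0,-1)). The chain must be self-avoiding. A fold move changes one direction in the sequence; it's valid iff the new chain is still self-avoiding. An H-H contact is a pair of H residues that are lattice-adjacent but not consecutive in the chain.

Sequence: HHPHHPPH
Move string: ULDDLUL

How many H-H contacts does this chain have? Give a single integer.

Answer: 1

Derivation:
Positions: [(0, 0), (0, 1), (-1, 1), (-1, 0), (-1, -1), (-2, -1), (-2, 0), (-3, 0)]
H-H contact: residue 0 @(0,0) - residue 3 @(-1, 0)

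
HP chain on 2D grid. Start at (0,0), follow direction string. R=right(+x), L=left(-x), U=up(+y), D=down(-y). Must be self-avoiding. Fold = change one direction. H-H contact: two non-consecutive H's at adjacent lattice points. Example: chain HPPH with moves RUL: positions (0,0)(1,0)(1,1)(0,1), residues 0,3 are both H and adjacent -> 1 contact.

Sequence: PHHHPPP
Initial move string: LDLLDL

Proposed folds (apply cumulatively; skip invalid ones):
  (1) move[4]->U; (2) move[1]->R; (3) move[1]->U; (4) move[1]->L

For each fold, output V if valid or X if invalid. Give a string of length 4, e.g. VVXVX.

Initial: LDLLDL -> [(0, 0), (-1, 0), (-1, -1), (-2, -1), (-3, -1), (-3, -2), (-4, -2)]
Fold 1: move[4]->U => LDLLUL VALID
Fold 2: move[1]->R => LRLLUL INVALID (collision), skipped
Fold 3: move[1]->U => LULLUL VALID
Fold 4: move[1]->L => LLLLUL VALID

Answer: VXVV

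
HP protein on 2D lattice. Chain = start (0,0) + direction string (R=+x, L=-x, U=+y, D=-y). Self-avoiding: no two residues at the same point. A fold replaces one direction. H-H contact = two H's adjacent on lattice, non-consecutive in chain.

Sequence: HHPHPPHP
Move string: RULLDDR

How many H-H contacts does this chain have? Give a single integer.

Positions: [(0, 0), (1, 0), (1, 1), (0, 1), (-1, 1), (-1, 0), (-1, -1), (0, -1)]
H-H contact: residue 0 @(0,0) - residue 3 @(0, 1)

Answer: 1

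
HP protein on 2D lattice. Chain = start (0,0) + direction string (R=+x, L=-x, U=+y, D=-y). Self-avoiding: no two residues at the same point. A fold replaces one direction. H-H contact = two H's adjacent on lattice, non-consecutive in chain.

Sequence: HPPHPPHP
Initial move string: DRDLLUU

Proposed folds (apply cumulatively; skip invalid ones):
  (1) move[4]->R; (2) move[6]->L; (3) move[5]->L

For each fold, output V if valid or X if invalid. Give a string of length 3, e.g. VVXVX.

Initial: DRDLLUU -> [(0, 0), (0, -1), (1, -1), (1, -2), (0, -2), (-1, -2), (-1, -1), (-1, 0)]
Fold 1: move[4]->R => DRDLRUU INVALID (collision), skipped
Fold 2: move[6]->L => DRDLLUL VALID
Fold 3: move[5]->L => DRDLLLL VALID

Answer: XVV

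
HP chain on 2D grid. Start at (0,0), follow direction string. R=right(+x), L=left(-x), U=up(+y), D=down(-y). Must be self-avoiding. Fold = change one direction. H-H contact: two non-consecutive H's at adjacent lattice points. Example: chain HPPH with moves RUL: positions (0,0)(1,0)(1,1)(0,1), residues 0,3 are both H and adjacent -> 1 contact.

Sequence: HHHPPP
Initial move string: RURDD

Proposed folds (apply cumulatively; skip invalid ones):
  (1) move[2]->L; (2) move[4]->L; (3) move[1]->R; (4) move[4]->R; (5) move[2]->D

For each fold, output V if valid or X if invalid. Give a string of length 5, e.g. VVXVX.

Answer: XXVVV

Derivation:
Initial: RURDD -> [(0, 0), (1, 0), (1, 1), (2, 1), (2, 0), (2, -1)]
Fold 1: move[2]->L => RULDD INVALID (collision), skipped
Fold 2: move[4]->L => RURDL INVALID (collision), skipped
Fold 3: move[1]->R => RRRDD VALID
Fold 4: move[4]->R => RRRDR VALID
Fold 5: move[2]->D => RRDDR VALID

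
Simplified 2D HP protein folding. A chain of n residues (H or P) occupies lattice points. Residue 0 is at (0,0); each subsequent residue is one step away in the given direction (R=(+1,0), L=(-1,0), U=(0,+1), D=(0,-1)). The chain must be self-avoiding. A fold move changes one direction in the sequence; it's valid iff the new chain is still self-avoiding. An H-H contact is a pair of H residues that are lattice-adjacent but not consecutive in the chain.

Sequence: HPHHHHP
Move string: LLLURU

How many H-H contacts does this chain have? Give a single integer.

Positions: [(0, 0), (-1, 0), (-2, 0), (-3, 0), (-3, 1), (-2, 1), (-2, 2)]
H-H contact: residue 2 @(-2,0) - residue 5 @(-2, 1)

Answer: 1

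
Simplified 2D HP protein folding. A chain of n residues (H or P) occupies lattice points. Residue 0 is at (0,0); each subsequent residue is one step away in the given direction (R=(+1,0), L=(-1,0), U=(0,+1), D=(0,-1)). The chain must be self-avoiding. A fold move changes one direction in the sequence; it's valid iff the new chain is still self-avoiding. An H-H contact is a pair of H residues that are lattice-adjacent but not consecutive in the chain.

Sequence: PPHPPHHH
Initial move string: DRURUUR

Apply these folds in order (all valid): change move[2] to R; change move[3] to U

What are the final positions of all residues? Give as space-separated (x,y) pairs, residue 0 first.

Initial moves: DRURUUR
Fold: move[2]->R => DRRRUUR (positions: [(0, 0), (0, -1), (1, -1), (2, -1), (3, -1), (3, 0), (3, 1), (4, 1)])
Fold: move[3]->U => DRRUUUR (positions: [(0, 0), (0, -1), (1, -1), (2, -1), (2, 0), (2, 1), (2, 2), (3, 2)])

Answer: (0,0) (0,-1) (1,-1) (2,-1) (2,0) (2,1) (2,2) (3,2)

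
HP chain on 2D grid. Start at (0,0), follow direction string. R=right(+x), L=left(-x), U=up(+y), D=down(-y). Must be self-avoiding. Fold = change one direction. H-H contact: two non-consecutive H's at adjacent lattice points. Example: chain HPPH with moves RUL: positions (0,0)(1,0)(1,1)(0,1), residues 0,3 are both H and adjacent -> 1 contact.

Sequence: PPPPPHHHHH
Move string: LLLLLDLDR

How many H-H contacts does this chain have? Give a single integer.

Positions: [(0, 0), (-1, 0), (-2, 0), (-3, 0), (-4, 0), (-5, 0), (-5, -1), (-6, -1), (-6, -2), (-5, -2)]
H-H contact: residue 6 @(-5,-1) - residue 9 @(-5, -2)

Answer: 1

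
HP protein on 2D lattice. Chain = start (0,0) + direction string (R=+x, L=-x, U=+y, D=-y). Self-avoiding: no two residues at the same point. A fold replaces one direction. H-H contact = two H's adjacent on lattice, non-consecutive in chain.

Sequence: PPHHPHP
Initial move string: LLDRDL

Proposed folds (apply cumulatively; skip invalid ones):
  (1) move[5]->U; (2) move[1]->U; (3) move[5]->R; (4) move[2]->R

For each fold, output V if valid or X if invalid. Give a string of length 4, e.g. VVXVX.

Answer: XXVX

Derivation:
Initial: LLDRDL -> [(0, 0), (-1, 0), (-2, 0), (-2, -1), (-1, -1), (-1, -2), (-2, -2)]
Fold 1: move[5]->U => LLDRDU INVALID (collision), skipped
Fold 2: move[1]->U => LUDRDL INVALID (collision), skipped
Fold 3: move[5]->R => LLDRDR VALID
Fold 4: move[2]->R => LLRRDR INVALID (collision), skipped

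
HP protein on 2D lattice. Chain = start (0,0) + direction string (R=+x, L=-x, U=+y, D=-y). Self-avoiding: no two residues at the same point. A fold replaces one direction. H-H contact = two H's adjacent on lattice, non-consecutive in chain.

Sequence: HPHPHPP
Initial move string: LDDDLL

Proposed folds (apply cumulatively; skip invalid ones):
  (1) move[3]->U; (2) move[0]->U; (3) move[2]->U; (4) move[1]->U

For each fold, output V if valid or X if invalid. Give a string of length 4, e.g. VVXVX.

Initial: LDDDLL -> [(0, 0), (-1, 0), (-1, -1), (-1, -2), (-1, -3), (-2, -3), (-3, -3)]
Fold 1: move[3]->U => LDDULL INVALID (collision), skipped
Fold 2: move[0]->U => UDDDLL INVALID (collision), skipped
Fold 3: move[2]->U => LDUDLL INVALID (collision), skipped
Fold 4: move[1]->U => LUDDLL INVALID (collision), skipped

Answer: XXXX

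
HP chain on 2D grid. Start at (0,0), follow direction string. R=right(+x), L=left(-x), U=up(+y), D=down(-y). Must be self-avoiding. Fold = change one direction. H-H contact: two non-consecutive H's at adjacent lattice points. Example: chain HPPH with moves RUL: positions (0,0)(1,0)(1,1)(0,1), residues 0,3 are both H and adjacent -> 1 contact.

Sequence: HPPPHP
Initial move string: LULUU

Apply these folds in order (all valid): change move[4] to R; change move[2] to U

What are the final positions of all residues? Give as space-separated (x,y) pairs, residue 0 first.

Initial moves: LULUU
Fold: move[4]->R => LULUR (positions: [(0, 0), (-1, 0), (-1, 1), (-2, 1), (-2, 2), (-1, 2)])
Fold: move[2]->U => LUUUR (positions: [(0, 0), (-1, 0), (-1, 1), (-1, 2), (-1, 3), (0, 3)])

Answer: (0,0) (-1,0) (-1,1) (-1,2) (-1,3) (0,3)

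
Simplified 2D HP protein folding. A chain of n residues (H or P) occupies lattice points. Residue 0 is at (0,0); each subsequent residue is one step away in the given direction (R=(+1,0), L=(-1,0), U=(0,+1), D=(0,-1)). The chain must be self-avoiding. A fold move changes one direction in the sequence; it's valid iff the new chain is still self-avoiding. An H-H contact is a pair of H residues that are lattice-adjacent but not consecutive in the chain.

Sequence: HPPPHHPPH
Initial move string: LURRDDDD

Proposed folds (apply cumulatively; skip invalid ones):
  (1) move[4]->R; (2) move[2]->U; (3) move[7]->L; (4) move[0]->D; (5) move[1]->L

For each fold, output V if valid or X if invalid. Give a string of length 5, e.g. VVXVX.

Answer: VVXXX

Derivation:
Initial: LURRDDDD -> [(0, 0), (-1, 0), (-1, 1), (0, 1), (1, 1), (1, 0), (1, -1), (1, -2), (1, -3)]
Fold 1: move[4]->R => LURRRDDD VALID
Fold 2: move[2]->U => LUURRDDD VALID
Fold 3: move[7]->L => LUURRDDL INVALID (collision), skipped
Fold 4: move[0]->D => DUURRDDD INVALID (collision), skipped
Fold 5: move[1]->L => LLURRDDD INVALID (collision), skipped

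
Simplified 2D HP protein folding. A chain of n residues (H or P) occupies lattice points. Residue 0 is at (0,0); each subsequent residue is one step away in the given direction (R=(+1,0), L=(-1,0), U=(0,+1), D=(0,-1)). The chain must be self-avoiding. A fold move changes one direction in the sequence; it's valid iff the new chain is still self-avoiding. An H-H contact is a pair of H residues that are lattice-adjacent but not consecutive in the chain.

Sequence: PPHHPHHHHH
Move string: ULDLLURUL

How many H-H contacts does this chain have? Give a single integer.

Answer: 2

Derivation:
Positions: [(0, 0), (0, 1), (-1, 1), (-1, 0), (-2, 0), (-3, 0), (-3, 1), (-2, 1), (-2, 2), (-3, 2)]
H-H contact: residue 2 @(-1,1) - residue 7 @(-2, 1)
H-H contact: residue 6 @(-3,1) - residue 9 @(-3, 2)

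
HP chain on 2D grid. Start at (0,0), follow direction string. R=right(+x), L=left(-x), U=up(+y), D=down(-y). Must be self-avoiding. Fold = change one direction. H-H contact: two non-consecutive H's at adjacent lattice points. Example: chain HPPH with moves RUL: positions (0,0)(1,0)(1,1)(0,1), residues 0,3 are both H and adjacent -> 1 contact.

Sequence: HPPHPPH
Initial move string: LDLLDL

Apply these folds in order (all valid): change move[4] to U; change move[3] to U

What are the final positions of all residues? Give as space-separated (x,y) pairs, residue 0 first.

Answer: (0,0) (-1,0) (-1,-1) (-2,-1) (-2,0) (-2,1) (-3,1)

Derivation:
Initial moves: LDLLDL
Fold: move[4]->U => LDLLUL (positions: [(0, 0), (-1, 0), (-1, -1), (-2, -1), (-3, -1), (-3, 0), (-4, 0)])
Fold: move[3]->U => LDLUUL (positions: [(0, 0), (-1, 0), (-1, -1), (-2, -1), (-2, 0), (-2, 1), (-3, 1)])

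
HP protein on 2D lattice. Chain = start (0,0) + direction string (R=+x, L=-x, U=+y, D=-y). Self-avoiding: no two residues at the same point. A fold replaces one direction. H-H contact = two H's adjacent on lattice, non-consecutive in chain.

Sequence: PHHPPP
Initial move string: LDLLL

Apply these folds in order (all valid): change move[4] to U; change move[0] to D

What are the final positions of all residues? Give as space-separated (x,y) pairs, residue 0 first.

Initial moves: LDLLL
Fold: move[4]->U => LDLLU (positions: [(0, 0), (-1, 0), (-1, -1), (-2, -1), (-3, -1), (-3, 0)])
Fold: move[0]->D => DDLLU (positions: [(0, 0), (0, -1), (0, -2), (-1, -2), (-2, -2), (-2, -1)])

Answer: (0,0) (0,-1) (0,-2) (-1,-2) (-2,-2) (-2,-1)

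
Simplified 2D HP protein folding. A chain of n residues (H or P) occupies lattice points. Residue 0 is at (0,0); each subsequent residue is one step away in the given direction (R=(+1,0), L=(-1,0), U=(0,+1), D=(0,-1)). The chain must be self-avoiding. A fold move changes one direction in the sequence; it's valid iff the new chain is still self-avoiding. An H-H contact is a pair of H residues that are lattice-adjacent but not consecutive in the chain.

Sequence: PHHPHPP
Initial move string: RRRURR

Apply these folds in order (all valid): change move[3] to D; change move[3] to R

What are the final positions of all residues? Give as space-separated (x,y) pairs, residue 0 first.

Answer: (0,0) (1,0) (2,0) (3,0) (4,0) (5,0) (6,0)

Derivation:
Initial moves: RRRURR
Fold: move[3]->D => RRRDRR (positions: [(0, 0), (1, 0), (2, 0), (3, 0), (3, -1), (4, -1), (5, -1)])
Fold: move[3]->R => RRRRRR (positions: [(0, 0), (1, 0), (2, 0), (3, 0), (4, 0), (5, 0), (6, 0)])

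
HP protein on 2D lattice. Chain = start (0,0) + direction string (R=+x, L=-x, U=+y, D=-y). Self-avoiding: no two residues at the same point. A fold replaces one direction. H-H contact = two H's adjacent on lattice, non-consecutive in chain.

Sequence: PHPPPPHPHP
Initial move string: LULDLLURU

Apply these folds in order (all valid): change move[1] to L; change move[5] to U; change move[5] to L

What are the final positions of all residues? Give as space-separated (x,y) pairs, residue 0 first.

Initial moves: LULDLLURU
Fold: move[1]->L => LLLDLLURU (positions: [(0, 0), (-1, 0), (-2, 0), (-3, 0), (-3, -1), (-4, -1), (-5, -1), (-5, 0), (-4, 0), (-4, 1)])
Fold: move[5]->U => LLLDLUURU (positions: [(0, 0), (-1, 0), (-2, 0), (-3, 0), (-3, -1), (-4, -1), (-4, 0), (-4, 1), (-3, 1), (-3, 2)])
Fold: move[5]->L => LLLDLLURU (positions: [(0, 0), (-1, 0), (-2, 0), (-3, 0), (-3, -1), (-4, -1), (-5, -1), (-5, 0), (-4, 0), (-4, 1)])

Answer: (0,0) (-1,0) (-2,0) (-3,0) (-3,-1) (-4,-1) (-5,-1) (-5,0) (-4,0) (-4,1)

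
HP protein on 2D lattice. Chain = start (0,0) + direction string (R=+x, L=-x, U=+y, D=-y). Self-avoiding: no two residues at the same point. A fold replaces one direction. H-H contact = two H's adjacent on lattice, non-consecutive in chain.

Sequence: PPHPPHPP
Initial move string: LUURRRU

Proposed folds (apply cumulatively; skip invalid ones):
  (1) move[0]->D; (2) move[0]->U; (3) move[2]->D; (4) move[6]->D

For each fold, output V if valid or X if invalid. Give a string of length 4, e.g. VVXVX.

Initial: LUURRRU -> [(0, 0), (-1, 0), (-1, 1), (-1, 2), (0, 2), (1, 2), (2, 2), (2, 3)]
Fold 1: move[0]->D => DUURRRU INVALID (collision), skipped
Fold 2: move[0]->U => UUURRRU VALID
Fold 3: move[2]->D => UUDRRRU INVALID (collision), skipped
Fold 4: move[6]->D => UUURRRD VALID

Answer: XVXV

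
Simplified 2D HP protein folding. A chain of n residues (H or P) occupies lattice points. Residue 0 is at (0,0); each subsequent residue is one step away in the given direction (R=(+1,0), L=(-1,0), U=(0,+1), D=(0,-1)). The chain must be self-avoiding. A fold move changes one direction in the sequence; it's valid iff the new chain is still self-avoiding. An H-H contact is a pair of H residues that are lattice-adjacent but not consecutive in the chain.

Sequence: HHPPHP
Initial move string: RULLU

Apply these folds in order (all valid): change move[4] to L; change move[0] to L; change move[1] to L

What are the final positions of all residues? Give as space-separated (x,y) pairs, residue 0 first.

Answer: (0,0) (-1,0) (-2,0) (-3,0) (-4,0) (-5,0)

Derivation:
Initial moves: RULLU
Fold: move[4]->L => RULLL (positions: [(0, 0), (1, 0), (1, 1), (0, 1), (-1, 1), (-2, 1)])
Fold: move[0]->L => LULLL (positions: [(0, 0), (-1, 0), (-1, 1), (-2, 1), (-3, 1), (-4, 1)])
Fold: move[1]->L => LLLLL (positions: [(0, 0), (-1, 0), (-2, 0), (-3, 0), (-4, 0), (-5, 0)])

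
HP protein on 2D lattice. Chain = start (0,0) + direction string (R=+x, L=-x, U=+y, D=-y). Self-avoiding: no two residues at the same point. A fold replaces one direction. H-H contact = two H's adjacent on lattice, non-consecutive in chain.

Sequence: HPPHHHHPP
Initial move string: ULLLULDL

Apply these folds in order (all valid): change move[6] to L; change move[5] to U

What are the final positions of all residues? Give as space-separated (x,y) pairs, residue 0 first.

Answer: (0,0) (0,1) (-1,1) (-2,1) (-3,1) (-3,2) (-3,3) (-4,3) (-5,3)

Derivation:
Initial moves: ULLLULDL
Fold: move[6]->L => ULLLULLL (positions: [(0, 0), (0, 1), (-1, 1), (-2, 1), (-3, 1), (-3, 2), (-4, 2), (-5, 2), (-6, 2)])
Fold: move[5]->U => ULLLUULL (positions: [(0, 0), (0, 1), (-1, 1), (-2, 1), (-3, 1), (-3, 2), (-3, 3), (-4, 3), (-5, 3)])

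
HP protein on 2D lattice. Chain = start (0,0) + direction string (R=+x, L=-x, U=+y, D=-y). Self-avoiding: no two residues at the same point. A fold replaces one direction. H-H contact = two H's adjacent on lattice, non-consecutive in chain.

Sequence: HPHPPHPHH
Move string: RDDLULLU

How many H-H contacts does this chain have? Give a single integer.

Positions: [(0, 0), (1, 0), (1, -1), (1, -2), (0, -2), (0, -1), (-1, -1), (-2, -1), (-2, 0)]
H-H contact: residue 0 @(0,0) - residue 5 @(0, -1)
H-H contact: residue 2 @(1,-1) - residue 5 @(0, -1)

Answer: 2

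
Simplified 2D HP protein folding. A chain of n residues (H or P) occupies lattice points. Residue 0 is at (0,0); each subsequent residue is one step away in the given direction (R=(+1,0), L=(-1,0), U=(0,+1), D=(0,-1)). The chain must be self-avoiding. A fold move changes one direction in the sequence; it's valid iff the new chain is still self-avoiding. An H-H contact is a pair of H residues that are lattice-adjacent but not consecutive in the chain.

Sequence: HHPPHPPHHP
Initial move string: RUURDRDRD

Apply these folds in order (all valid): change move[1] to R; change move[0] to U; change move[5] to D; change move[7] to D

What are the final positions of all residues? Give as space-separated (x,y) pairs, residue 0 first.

Answer: (0,0) (0,1) (1,1) (1,2) (2,2) (2,1) (2,0) (2,-1) (2,-2) (2,-3)

Derivation:
Initial moves: RUURDRDRD
Fold: move[1]->R => RRURDRDRD (positions: [(0, 0), (1, 0), (2, 0), (2, 1), (3, 1), (3, 0), (4, 0), (4, -1), (5, -1), (5, -2)])
Fold: move[0]->U => URURDRDRD (positions: [(0, 0), (0, 1), (1, 1), (1, 2), (2, 2), (2, 1), (3, 1), (3, 0), (4, 0), (4, -1)])
Fold: move[5]->D => URURDDDRD (positions: [(0, 0), (0, 1), (1, 1), (1, 2), (2, 2), (2, 1), (2, 0), (2, -1), (3, -1), (3, -2)])
Fold: move[7]->D => URURDDDDD (positions: [(0, 0), (0, 1), (1, 1), (1, 2), (2, 2), (2, 1), (2, 0), (2, -1), (2, -2), (2, -3)])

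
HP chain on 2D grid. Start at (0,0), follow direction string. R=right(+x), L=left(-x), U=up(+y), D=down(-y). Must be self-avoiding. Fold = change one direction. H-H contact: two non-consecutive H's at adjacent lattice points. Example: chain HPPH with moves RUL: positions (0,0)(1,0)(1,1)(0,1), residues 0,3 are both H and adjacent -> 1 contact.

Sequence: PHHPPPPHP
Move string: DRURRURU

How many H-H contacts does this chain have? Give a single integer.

Positions: [(0, 0), (0, -1), (1, -1), (1, 0), (2, 0), (3, 0), (3, 1), (4, 1), (4, 2)]
No H-H contacts found.

Answer: 0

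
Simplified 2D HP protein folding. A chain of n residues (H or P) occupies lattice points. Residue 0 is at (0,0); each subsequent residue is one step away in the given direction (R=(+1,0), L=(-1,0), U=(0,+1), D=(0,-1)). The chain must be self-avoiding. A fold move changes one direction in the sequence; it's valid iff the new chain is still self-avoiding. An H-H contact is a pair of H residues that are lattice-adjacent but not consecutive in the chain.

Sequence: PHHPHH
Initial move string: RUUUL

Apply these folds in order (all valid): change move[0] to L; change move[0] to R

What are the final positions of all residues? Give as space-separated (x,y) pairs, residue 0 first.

Initial moves: RUUUL
Fold: move[0]->L => LUUUL (positions: [(0, 0), (-1, 0), (-1, 1), (-1, 2), (-1, 3), (-2, 3)])
Fold: move[0]->R => RUUUL (positions: [(0, 0), (1, 0), (1, 1), (1, 2), (1, 3), (0, 3)])

Answer: (0,0) (1,0) (1,1) (1,2) (1,3) (0,3)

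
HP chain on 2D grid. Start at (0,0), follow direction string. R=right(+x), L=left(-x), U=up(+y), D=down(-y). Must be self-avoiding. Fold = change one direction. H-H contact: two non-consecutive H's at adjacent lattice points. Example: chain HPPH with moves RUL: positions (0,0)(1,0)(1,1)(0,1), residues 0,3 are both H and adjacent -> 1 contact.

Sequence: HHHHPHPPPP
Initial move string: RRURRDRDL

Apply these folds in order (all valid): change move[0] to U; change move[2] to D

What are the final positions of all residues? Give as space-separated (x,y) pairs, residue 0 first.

Answer: (0,0) (0,1) (1,1) (1,0) (2,0) (3,0) (3,-1) (4,-1) (4,-2) (3,-2)

Derivation:
Initial moves: RRURRDRDL
Fold: move[0]->U => URURRDRDL (positions: [(0, 0), (0, 1), (1, 1), (1, 2), (2, 2), (3, 2), (3, 1), (4, 1), (4, 0), (3, 0)])
Fold: move[2]->D => URDRRDRDL (positions: [(0, 0), (0, 1), (1, 1), (1, 0), (2, 0), (3, 0), (3, -1), (4, -1), (4, -2), (3, -2)])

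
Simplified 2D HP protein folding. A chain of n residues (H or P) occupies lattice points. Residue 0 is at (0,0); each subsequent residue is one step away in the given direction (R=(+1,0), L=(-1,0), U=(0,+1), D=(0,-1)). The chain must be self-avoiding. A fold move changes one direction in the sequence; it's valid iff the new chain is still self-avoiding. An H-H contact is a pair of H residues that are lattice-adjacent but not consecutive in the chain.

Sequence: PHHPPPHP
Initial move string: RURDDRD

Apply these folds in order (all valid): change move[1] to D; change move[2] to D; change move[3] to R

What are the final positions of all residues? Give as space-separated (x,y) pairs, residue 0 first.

Initial moves: RURDDRD
Fold: move[1]->D => RDRDDRD (positions: [(0, 0), (1, 0), (1, -1), (2, -1), (2, -2), (2, -3), (3, -3), (3, -4)])
Fold: move[2]->D => RDDDDRD (positions: [(0, 0), (1, 0), (1, -1), (1, -2), (1, -3), (1, -4), (2, -4), (2, -5)])
Fold: move[3]->R => RDDRDRD (positions: [(0, 0), (1, 0), (1, -1), (1, -2), (2, -2), (2, -3), (3, -3), (3, -4)])

Answer: (0,0) (1,0) (1,-1) (1,-2) (2,-2) (2,-3) (3,-3) (3,-4)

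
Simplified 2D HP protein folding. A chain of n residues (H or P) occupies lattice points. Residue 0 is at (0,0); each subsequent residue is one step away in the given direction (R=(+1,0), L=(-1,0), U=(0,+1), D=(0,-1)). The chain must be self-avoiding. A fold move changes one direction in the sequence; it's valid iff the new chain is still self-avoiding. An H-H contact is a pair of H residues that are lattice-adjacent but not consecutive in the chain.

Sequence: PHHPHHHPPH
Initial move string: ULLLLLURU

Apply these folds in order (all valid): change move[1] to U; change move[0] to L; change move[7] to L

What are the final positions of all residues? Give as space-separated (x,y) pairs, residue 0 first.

Answer: (0,0) (-1,0) (-1,1) (-2,1) (-3,1) (-4,1) (-5,1) (-5,2) (-6,2) (-6,3)

Derivation:
Initial moves: ULLLLLURU
Fold: move[1]->U => UULLLLURU (positions: [(0, 0), (0, 1), (0, 2), (-1, 2), (-2, 2), (-3, 2), (-4, 2), (-4, 3), (-3, 3), (-3, 4)])
Fold: move[0]->L => LULLLLURU (positions: [(0, 0), (-1, 0), (-1, 1), (-2, 1), (-3, 1), (-4, 1), (-5, 1), (-5, 2), (-4, 2), (-4, 3)])
Fold: move[7]->L => LULLLLULU (positions: [(0, 0), (-1, 0), (-1, 1), (-2, 1), (-3, 1), (-4, 1), (-5, 1), (-5, 2), (-6, 2), (-6, 3)])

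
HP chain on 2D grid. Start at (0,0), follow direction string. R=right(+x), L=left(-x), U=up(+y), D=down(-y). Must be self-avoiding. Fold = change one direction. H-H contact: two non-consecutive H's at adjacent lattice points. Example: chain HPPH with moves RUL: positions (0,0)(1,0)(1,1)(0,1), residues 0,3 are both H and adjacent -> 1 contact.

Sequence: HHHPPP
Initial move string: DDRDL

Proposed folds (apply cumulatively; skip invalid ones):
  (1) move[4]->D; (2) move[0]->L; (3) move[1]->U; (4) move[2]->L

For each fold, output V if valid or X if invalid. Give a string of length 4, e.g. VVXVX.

Initial: DDRDL -> [(0, 0), (0, -1), (0, -2), (1, -2), (1, -3), (0, -3)]
Fold 1: move[4]->D => DDRDD VALID
Fold 2: move[0]->L => LDRDD VALID
Fold 3: move[1]->U => LURDD INVALID (collision), skipped
Fold 4: move[2]->L => LDLDD VALID

Answer: VVXV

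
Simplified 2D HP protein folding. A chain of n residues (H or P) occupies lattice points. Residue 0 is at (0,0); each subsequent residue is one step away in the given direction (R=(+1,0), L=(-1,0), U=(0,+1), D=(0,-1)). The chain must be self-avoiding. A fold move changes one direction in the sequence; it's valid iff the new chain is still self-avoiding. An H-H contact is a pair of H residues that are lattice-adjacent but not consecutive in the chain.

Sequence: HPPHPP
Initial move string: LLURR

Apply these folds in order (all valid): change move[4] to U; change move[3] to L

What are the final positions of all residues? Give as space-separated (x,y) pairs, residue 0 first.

Answer: (0,0) (-1,0) (-2,0) (-2,1) (-3,1) (-3,2)

Derivation:
Initial moves: LLURR
Fold: move[4]->U => LLURU (positions: [(0, 0), (-1, 0), (-2, 0), (-2, 1), (-1, 1), (-1, 2)])
Fold: move[3]->L => LLULU (positions: [(0, 0), (-1, 0), (-2, 0), (-2, 1), (-3, 1), (-3, 2)])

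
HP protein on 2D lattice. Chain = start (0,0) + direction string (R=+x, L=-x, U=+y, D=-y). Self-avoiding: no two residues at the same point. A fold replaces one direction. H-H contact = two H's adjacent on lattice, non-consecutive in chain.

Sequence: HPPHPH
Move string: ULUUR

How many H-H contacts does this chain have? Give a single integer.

Answer: 0

Derivation:
Positions: [(0, 0), (0, 1), (-1, 1), (-1, 2), (-1, 3), (0, 3)]
No H-H contacts found.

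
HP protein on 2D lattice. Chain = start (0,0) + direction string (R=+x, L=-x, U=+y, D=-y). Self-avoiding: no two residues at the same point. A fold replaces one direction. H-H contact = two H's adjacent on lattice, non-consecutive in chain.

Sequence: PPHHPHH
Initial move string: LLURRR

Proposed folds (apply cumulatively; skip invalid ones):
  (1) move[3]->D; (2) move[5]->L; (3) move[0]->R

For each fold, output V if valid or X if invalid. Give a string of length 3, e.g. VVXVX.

Answer: XXX

Derivation:
Initial: LLURRR -> [(0, 0), (-1, 0), (-2, 0), (-2, 1), (-1, 1), (0, 1), (1, 1)]
Fold 1: move[3]->D => LLUDRR INVALID (collision), skipped
Fold 2: move[5]->L => LLURRL INVALID (collision), skipped
Fold 3: move[0]->R => RLURRR INVALID (collision), skipped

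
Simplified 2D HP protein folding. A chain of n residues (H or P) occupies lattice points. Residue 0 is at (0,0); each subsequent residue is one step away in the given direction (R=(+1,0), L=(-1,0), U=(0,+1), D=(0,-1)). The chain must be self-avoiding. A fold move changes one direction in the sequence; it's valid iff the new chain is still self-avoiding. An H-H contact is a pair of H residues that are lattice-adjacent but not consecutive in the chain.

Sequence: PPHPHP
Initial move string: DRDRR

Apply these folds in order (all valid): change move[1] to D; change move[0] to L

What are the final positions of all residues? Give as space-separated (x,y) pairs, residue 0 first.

Initial moves: DRDRR
Fold: move[1]->D => DDDRR (positions: [(0, 0), (0, -1), (0, -2), (0, -3), (1, -3), (2, -3)])
Fold: move[0]->L => LDDRR (positions: [(0, 0), (-1, 0), (-1, -1), (-1, -2), (0, -2), (1, -2)])

Answer: (0,0) (-1,0) (-1,-1) (-1,-2) (0,-2) (1,-2)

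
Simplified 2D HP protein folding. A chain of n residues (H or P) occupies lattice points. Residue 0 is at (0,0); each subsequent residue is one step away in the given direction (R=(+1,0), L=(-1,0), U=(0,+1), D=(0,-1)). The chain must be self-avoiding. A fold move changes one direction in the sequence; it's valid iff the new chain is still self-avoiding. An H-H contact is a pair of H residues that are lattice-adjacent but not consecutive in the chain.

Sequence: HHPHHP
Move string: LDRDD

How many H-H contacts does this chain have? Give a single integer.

Positions: [(0, 0), (-1, 0), (-1, -1), (0, -1), (0, -2), (0, -3)]
H-H contact: residue 0 @(0,0) - residue 3 @(0, -1)

Answer: 1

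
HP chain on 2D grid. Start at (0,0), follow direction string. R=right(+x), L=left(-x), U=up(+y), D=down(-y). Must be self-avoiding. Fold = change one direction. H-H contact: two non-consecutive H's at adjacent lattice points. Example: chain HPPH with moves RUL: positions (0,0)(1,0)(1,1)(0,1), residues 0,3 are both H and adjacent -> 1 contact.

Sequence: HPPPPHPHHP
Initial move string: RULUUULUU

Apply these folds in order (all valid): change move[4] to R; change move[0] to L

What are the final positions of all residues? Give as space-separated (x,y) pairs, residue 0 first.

Initial moves: RULUUULUU
Fold: move[4]->R => RULURULUU (positions: [(0, 0), (1, 0), (1, 1), (0, 1), (0, 2), (1, 2), (1, 3), (0, 3), (0, 4), (0, 5)])
Fold: move[0]->L => LULURULUU (positions: [(0, 0), (-1, 0), (-1, 1), (-2, 1), (-2, 2), (-1, 2), (-1, 3), (-2, 3), (-2, 4), (-2, 5)])

Answer: (0,0) (-1,0) (-1,1) (-2,1) (-2,2) (-1,2) (-1,3) (-2,3) (-2,4) (-2,5)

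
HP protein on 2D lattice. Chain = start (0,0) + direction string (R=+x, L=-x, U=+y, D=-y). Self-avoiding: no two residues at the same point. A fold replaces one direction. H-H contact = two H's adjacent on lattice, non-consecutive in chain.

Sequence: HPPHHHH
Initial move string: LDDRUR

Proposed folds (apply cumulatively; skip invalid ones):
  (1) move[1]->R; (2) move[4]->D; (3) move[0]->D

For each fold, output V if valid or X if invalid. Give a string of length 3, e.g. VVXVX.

Initial: LDDRUR -> [(0, 0), (-1, 0), (-1, -1), (-1, -2), (0, -2), (0, -1), (1, -1)]
Fold 1: move[1]->R => LRDRUR INVALID (collision), skipped
Fold 2: move[4]->D => LDDRDR VALID
Fold 3: move[0]->D => DDDRDR VALID

Answer: XVV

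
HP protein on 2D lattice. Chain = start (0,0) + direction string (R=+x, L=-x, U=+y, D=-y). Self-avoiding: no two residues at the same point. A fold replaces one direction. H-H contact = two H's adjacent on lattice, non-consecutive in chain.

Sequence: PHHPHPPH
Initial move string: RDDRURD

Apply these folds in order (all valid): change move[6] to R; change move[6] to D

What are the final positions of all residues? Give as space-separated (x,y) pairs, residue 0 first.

Initial moves: RDDRURD
Fold: move[6]->R => RDDRURR (positions: [(0, 0), (1, 0), (1, -1), (1, -2), (2, -2), (2, -1), (3, -1), (4, -1)])
Fold: move[6]->D => RDDRURD (positions: [(0, 0), (1, 0), (1, -1), (1, -2), (2, -2), (2, -1), (3, -1), (3, -2)])

Answer: (0,0) (1,0) (1,-1) (1,-2) (2,-2) (2,-1) (3,-1) (3,-2)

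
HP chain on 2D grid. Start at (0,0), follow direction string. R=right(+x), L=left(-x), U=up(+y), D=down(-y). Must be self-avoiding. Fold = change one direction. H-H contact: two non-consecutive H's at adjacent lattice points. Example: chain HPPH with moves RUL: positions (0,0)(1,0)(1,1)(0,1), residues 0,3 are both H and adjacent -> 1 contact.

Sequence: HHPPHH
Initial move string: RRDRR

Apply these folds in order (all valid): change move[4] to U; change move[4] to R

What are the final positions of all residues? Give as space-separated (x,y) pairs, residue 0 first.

Answer: (0,0) (1,0) (2,0) (2,-1) (3,-1) (4,-1)

Derivation:
Initial moves: RRDRR
Fold: move[4]->U => RRDRU (positions: [(0, 0), (1, 0), (2, 0), (2, -1), (3, -1), (3, 0)])
Fold: move[4]->R => RRDRR (positions: [(0, 0), (1, 0), (2, 0), (2, -1), (3, -1), (4, -1)])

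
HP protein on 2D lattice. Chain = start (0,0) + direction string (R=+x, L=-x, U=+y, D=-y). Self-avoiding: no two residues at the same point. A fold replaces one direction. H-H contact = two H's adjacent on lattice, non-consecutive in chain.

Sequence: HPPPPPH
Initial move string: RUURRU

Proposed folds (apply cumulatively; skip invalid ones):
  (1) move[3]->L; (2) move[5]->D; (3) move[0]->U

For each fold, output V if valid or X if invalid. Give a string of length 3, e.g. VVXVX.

Initial: RUURRU -> [(0, 0), (1, 0), (1, 1), (1, 2), (2, 2), (3, 2), (3, 3)]
Fold 1: move[3]->L => RUULRU INVALID (collision), skipped
Fold 2: move[5]->D => RUURRD VALID
Fold 3: move[0]->U => UUURRD VALID

Answer: XVV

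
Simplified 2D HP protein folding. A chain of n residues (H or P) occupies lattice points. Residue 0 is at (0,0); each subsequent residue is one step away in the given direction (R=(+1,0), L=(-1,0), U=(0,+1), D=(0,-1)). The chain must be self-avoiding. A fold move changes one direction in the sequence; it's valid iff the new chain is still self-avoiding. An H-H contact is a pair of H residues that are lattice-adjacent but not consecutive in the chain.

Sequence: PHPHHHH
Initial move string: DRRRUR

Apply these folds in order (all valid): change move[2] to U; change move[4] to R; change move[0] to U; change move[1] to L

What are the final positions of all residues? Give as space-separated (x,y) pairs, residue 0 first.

Initial moves: DRRRUR
Fold: move[2]->U => DRURUR (positions: [(0, 0), (0, -1), (1, -1), (1, 0), (2, 0), (2, 1), (3, 1)])
Fold: move[4]->R => DRURRR (positions: [(0, 0), (0, -1), (1, -1), (1, 0), (2, 0), (3, 0), (4, 0)])
Fold: move[0]->U => URURRR (positions: [(0, 0), (0, 1), (1, 1), (1, 2), (2, 2), (3, 2), (4, 2)])
Fold: move[1]->L => ULURRR (positions: [(0, 0), (0, 1), (-1, 1), (-1, 2), (0, 2), (1, 2), (2, 2)])

Answer: (0,0) (0,1) (-1,1) (-1,2) (0,2) (1,2) (2,2)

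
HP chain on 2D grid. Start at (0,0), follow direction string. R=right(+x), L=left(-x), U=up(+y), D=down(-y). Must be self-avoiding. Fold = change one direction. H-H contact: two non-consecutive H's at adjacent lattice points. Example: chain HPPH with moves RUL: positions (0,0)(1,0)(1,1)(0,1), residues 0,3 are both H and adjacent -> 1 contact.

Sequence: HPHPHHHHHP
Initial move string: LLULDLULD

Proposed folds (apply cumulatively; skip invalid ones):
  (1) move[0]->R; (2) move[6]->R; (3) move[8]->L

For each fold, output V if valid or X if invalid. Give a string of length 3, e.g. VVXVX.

Initial: LLULDLULD -> [(0, 0), (-1, 0), (-2, 0), (-2, 1), (-3, 1), (-3, 0), (-4, 0), (-4, 1), (-5, 1), (-5, 0)]
Fold 1: move[0]->R => RLULDLULD INVALID (collision), skipped
Fold 2: move[6]->R => LLULDLRLD INVALID (collision), skipped
Fold 3: move[8]->L => LLULDLULL VALID

Answer: XXV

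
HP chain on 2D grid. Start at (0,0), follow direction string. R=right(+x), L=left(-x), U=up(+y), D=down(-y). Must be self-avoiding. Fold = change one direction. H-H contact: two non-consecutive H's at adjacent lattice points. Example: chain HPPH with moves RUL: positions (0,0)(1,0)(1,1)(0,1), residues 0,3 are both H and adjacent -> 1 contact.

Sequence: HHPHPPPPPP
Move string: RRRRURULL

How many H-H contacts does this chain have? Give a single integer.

Answer: 0

Derivation:
Positions: [(0, 0), (1, 0), (2, 0), (3, 0), (4, 0), (4, 1), (5, 1), (5, 2), (4, 2), (3, 2)]
No H-H contacts found.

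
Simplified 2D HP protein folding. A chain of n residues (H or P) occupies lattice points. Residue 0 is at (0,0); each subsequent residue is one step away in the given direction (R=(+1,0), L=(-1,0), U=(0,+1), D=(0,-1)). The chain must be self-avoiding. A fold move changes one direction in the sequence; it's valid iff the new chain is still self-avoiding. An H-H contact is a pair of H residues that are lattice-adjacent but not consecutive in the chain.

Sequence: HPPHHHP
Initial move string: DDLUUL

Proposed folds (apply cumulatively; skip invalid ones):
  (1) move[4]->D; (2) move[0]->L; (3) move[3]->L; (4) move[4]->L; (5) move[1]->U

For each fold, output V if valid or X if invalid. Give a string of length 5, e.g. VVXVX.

Answer: XVVVV

Derivation:
Initial: DDLUUL -> [(0, 0), (0, -1), (0, -2), (-1, -2), (-1, -1), (-1, 0), (-2, 0)]
Fold 1: move[4]->D => DDLUDL INVALID (collision), skipped
Fold 2: move[0]->L => LDLUUL VALID
Fold 3: move[3]->L => LDLLUL VALID
Fold 4: move[4]->L => LDLLLL VALID
Fold 5: move[1]->U => LULLLL VALID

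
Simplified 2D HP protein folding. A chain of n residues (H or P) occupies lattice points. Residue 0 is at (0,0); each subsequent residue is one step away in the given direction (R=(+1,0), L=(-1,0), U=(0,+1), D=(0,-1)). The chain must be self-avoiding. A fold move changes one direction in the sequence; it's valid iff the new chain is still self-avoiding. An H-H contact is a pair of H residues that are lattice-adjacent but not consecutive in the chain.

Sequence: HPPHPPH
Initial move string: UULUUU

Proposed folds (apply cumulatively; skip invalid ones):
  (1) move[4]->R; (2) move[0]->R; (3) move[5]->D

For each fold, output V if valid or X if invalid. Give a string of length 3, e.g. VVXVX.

Initial: UULUUU -> [(0, 0), (0, 1), (0, 2), (-1, 2), (-1, 3), (-1, 4), (-1, 5)]
Fold 1: move[4]->R => UULURU VALID
Fold 2: move[0]->R => RULURU VALID
Fold 3: move[5]->D => RULURD INVALID (collision), skipped

Answer: VVX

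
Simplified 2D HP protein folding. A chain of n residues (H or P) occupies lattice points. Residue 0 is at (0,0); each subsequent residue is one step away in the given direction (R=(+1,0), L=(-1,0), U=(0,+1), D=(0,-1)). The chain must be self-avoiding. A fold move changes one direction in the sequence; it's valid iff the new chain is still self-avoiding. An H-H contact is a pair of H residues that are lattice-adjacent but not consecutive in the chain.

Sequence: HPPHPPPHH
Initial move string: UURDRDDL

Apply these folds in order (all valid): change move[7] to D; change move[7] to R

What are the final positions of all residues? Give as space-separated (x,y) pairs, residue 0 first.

Initial moves: UURDRDDL
Fold: move[7]->D => UURDRDDD (positions: [(0, 0), (0, 1), (0, 2), (1, 2), (1, 1), (2, 1), (2, 0), (2, -1), (2, -2)])
Fold: move[7]->R => UURDRDDR (positions: [(0, 0), (0, 1), (0, 2), (1, 2), (1, 1), (2, 1), (2, 0), (2, -1), (3, -1)])

Answer: (0,0) (0,1) (0,2) (1,2) (1,1) (2,1) (2,0) (2,-1) (3,-1)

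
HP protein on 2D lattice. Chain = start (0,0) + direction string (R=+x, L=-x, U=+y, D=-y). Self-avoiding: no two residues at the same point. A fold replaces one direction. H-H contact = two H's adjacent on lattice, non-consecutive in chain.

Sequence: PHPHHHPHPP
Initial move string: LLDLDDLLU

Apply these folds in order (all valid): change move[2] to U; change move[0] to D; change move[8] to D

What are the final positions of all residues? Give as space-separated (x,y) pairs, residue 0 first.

Initial moves: LLDLDDLLU
Fold: move[2]->U => LLULDDLLU (positions: [(0, 0), (-1, 0), (-2, 0), (-2, 1), (-3, 1), (-3, 0), (-3, -1), (-4, -1), (-5, -1), (-5, 0)])
Fold: move[0]->D => DLULDDLLU (positions: [(0, 0), (0, -1), (-1, -1), (-1, 0), (-2, 0), (-2, -1), (-2, -2), (-3, -2), (-4, -2), (-4, -1)])
Fold: move[8]->D => DLULDDLLD (positions: [(0, 0), (0, -1), (-1, -1), (-1, 0), (-2, 0), (-2, -1), (-2, -2), (-3, -2), (-4, -2), (-4, -3)])

Answer: (0,0) (0,-1) (-1,-1) (-1,0) (-2,0) (-2,-1) (-2,-2) (-3,-2) (-4,-2) (-4,-3)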